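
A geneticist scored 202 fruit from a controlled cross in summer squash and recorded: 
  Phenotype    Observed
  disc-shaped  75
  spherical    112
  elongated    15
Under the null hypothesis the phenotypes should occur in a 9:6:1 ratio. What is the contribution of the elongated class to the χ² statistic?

Total ratio parts = 16. Expected numbers out of 202:
  disc-shaped: 202 × 9/16 = 113.625
  spherical: 202 × 6/16 = 75.75
  elongated: 202 × 1/16 = 12.625
Contribution of elongated: (15 − 12.625)² / 12.625 = 0.4468

0.447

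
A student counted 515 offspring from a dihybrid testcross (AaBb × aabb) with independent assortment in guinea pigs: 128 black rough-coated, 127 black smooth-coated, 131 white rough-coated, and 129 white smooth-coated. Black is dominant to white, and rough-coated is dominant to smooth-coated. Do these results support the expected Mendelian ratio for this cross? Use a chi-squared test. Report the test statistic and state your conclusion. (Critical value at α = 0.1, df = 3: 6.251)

0.068; consistent

A dihybrid testcross with independent assortment gives a 1:1:1:1 ratio.
Expected counts for N = 515 under a 1:1:1:1 ratio (total parts = 4):
  black rough-coated: 515 × 1/4 = 128.75
  black smooth-coated: 515 × 1/4 = 128.75
  white rough-coated: 515 × 1/4 = 128.75
  white smooth-coated: 515 × 1/4 = 128.75
χ² = Σ (O − E)² / E
  black rough-coated: (128 − 128.75)² / 128.75 = 0.0044
  black smooth-coated: (127 − 128.75)² / 128.75 = 0.0238
  white rough-coated: (131 − 128.75)² / 128.75 = 0.0393
  white smooth-coated: (129 − 128.75)² / 128.75 = 0.0005
χ² = 0.0044 + 0.0238 + 0.0393 + 0.0005 = 0.068
Degrees of freedom = 4 − 1 = 3; critical value at α = 0.1 is 6.251.
Since 0.068 < 6.251, we fail to reject the null hypothesis — the data are consistent with the 1:1:1:1 ratio.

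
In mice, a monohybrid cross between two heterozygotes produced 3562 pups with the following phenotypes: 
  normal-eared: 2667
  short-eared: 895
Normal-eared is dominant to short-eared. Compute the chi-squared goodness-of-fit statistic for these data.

0.030

For a monohybrid cross between heterozygotes with complete dominance, the expected phenotypic ratio is 3:1.
Expected counts for N = 3562 under a 3:1 ratio (total parts = 4):
  normal-eared: 3562 × 3/4 = 2671.5
  short-eared: 3562 × 1/4 = 890.5
χ² = Σ (O − E)² / E
  normal-eared: (2667 − 2671.5)² / 2671.5 = 0.0076
  short-eared: (895 − 890.5)² / 890.5 = 0.0227
χ² = 0.0076 + 0.0227 = 0.0303 ≈ 0.030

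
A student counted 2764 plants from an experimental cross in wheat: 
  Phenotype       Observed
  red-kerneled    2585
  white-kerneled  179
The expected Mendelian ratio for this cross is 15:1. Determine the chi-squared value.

Under the 15:1 hypothesis (Σ ratio = 16, N = 2764):
  red-kerneled: 2764 × 15/16 = 2591.25
  white-kerneled: 2764 × 1/16 = 172.75
χ² = Σ (O − E)² / E
  red-kerneled: (2585 − 2591.25)² / 2591.25 = 0.0151
  white-kerneled: (179 − 172.75)² / 172.75 = 0.2261
χ² = 0.0151 + 0.2261 = 0.2412 ≈ 0.241

0.241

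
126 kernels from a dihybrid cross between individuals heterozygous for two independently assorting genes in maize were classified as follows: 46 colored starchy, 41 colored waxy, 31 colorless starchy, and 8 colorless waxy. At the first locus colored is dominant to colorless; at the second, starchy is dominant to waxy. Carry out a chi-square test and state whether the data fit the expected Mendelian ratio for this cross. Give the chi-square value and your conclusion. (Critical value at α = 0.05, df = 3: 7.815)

23.813; not consistent

A dihybrid F₂ with independent assortment and complete dominance at both loci gives a 9:3:3:1 phenotypic ratio.
Under the 9:3:3:1 hypothesis (Σ ratio = 16, N = 126):
  colored starchy: 126 × 9/16 = 70.875
  colored waxy: 126 × 3/16 = 23.625
  colorless starchy: 126 × 3/16 = 23.625
  colorless waxy: 126 × 1/16 = 7.875
χ² = Σ (O − E)² / E
  colored starchy: (46 − 70.875)² / 70.875 = 8.7304
  colored waxy: (41 − 23.625)² / 23.625 = 12.7784
  colorless starchy: (31 − 23.625)² / 23.625 = 2.3022
  colorless waxy: (8 − 7.875)² / 7.875 = 0.0020
χ² = 8.7304 + 12.7784 + 2.3022 + 0.0020 = 23.813
Degrees of freedom = 4 − 1 = 3; critical value at α = 0.05 is 7.815.
Since 23.813 > 7.815, we reject the null hypothesis — the data do not fit the 9:3:3:1 ratio.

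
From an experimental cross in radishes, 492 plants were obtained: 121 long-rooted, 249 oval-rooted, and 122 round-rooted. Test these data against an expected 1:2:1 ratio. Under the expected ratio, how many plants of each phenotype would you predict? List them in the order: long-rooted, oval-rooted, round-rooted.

123, 246, 123

Expected counts for N = 492 under a 1:2:1 ratio (total parts = 4):
  long-rooted: 492 × 1/4 = 123
  oval-rooted: 492 × 2/4 = 246
  round-rooted: 492 × 1/4 = 123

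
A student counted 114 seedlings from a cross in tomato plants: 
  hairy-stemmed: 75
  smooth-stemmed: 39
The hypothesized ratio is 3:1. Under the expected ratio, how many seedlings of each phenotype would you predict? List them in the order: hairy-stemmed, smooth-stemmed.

Expected counts for N = 114 under a 3:1 ratio (total parts = 4):
  hairy-stemmed: 114 × 3/4 = 85.5
  smooth-stemmed: 114 × 1/4 = 28.5

85.5, 28.5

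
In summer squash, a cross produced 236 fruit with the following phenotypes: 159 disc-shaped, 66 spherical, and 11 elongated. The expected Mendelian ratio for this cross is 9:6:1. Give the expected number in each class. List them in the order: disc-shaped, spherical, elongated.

132.75, 88.5, 14.75

The 9:6:1 ratio has 16 parts, so with N = 236 the expected counts are:
  disc-shaped: 236 × 9/16 = 132.75
  spherical: 236 × 6/16 = 88.5
  elongated: 236 × 1/16 = 14.75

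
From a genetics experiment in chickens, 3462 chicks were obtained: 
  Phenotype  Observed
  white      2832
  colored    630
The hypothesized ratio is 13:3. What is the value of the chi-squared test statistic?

0.694

Expected counts for N = 3462 under a 13:3 ratio (total parts = 16):
  white: 3462 × 13/16 = 2812.875
  colored: 3462 × 3/16 = 649.125
χ² = Σ (O − E)² / E
  white: (2832 − 2812.875)² / 2812.875 = 0.1300
  colored: (630 − 649.125)² / 649.125 = 0.5635
χ² = 0.1300 + 0.5635 = 0.6935 ≈ 0.694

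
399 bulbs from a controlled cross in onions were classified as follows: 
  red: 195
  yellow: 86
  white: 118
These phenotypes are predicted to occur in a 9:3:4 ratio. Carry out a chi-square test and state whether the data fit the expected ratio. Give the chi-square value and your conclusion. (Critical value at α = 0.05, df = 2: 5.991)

The 9:3:4 ratio has 16 parts, so with N = 399 the expected counts are:
  red: 399 × 9/16 = 224.4375
  yellow: 399 × 3/16 = 74.8125
  white: 399 × 4/16 = 99.75
χ² = Σ (O − E)² / E
  red: (195 − 224.4375)² / 224.4375 = 3.8611
  yellow: (86 − 74.8125)² / 74.8125 = 1.6730
  white: (118 − 99.75)² / 99.75 = 3.3390
χ² = 3.8611 + 1.6730 + 3.3390 = 8.8731 ≈ 8.873
Degrees of freedom = 3 − 1 = 2; critical value at α = 0.05 is 5.991.
Since 8.873 > 5.991, we reject the null hypothesis — the data do not fit the 9:3:4 ratio.

8.873; not consistent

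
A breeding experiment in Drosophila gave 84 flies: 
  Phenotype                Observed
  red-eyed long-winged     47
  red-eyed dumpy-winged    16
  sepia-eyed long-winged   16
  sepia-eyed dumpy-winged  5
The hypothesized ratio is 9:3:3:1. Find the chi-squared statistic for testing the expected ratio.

0.021

Under the 9:3:3:1 hypothesis (Σ ratio = 16, N = 84):
  red-eyed long-winged: 84 × 9/16 = 47.25
  red-eyed dumpy-winged: 84 × 3/16 = 15.75
  sepia-eyed long-winged: 84 × 3/16 = 15.75
  sepia-eyed dumpy-winged: 84 × 1/16 = 5.25
χ² = Σ (O − E)² / E
  red-eyed long-winged: (47 − 47.25)² / 47.25 = 0.0013
  red-eyed dumpy-winged: (16 − 15.75)² / 15.75 = 0.0040
  sepia-eyed long-winged: (16 − 15.75)² / 15.75 = 0.0040
  sepia-eyed dumpy-winged: (5 − 5.25)² / 5.25 = 0.0119
χ² = 0.0013 + 0.0040 + 0.0040 + 0.0119 = 0.0212 ≈ 0.021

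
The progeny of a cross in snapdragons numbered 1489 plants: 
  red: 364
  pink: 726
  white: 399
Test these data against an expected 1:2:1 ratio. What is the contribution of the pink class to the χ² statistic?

0.460

Expected counts for N = 1489 under a 1:2:1 ratio (total parts = 4):
  red: 1489 × 1/4 = 372.25
  pink: 1489 × 2/4 = 744.5
  white: 1489 × 1/4 = 372.25
Contribution of pink: (726 − 744.5)² / 744.5 = 0.4597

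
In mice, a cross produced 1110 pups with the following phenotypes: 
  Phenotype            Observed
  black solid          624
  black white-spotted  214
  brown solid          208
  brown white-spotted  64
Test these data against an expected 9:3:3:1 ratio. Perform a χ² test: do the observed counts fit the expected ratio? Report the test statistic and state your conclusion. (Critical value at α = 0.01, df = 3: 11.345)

Expected counts for N = 1110 under a 9:3:3:1 ratio (total parts = 16):
  black solid: 1110 × 9/16 = 624.375
  black white-spotted: 1110 × 3/16 = 208.125
  brown solid: 1110 × 3/16 = 208.125
  brown white-spotted: 1110 × 1/16 = 69.375
χ² = Σ (O − E)² / E
  black solid: (624 − 624.375)² / 624.375 = 0.0002
  black white-spotted: (214 − 208.125)² / 208.125 = 0.1658
  brown solid: (208 − 208.125)² / 208.125 = 0.0001
  brown white-spotted: (64 − 69.375)² / 69.375 = 0.4164
χ² = 0.0002 + 0.1658 + 0.0001 + 0.4164 = 0.5825 ≈ 0.583
Degrees of freedom = 4 − 1 = 3; critical value at α = 0.01 is 11.345.
Since 0.583 < 11.345, we fail to reject the null hypothesis — the data are consistent with the 9:3:3:1 ratio.

0.583; consistent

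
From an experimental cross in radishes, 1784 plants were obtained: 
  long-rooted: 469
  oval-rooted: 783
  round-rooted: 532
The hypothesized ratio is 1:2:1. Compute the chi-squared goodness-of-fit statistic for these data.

The 1:2:1 ratio has 4 parts, so with N = 1784 the expected counts are:
  long-rooted: 1784 × 1/4 = 446
  oval-rooted: 1784 × 2/4 = 892
  round-rooted: 1784 × 1/4 = 446
χ² = Σ (O − E)² / E
  long-rooted: (469 − 446)² / 446 = 1.1861
  oval-rooted: (783 − 892)² / 892 = 13.3195
  round-rooted: (532 − 446)² / 446 = 16.5830
χ² = 1.1861 + 13.3195 + 16.5830 = 31.0886 ≈ 31.089

31.089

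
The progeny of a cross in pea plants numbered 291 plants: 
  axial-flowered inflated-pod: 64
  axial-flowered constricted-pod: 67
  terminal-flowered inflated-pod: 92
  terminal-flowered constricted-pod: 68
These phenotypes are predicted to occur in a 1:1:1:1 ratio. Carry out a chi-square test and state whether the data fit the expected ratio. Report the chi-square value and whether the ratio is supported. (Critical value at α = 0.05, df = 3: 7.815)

6.911; consistent

Under the 1:1:1:1 hypothesis (Σ ratio = 4, N = 291):
  axial-flowered inflated-pod: 291 × 1/4 = 72.75
  axial-flowered constricted-pod: 291 × 1/4 = 72.75
  terminal-flowered inflated-pod: 291 × 1/4 = 72.75
  terminal-flowered constricted-pod: 291 × 1/4 = 72.75
χ² = Σ (O − E)² / E
  axial-flowered inflated-pod: (64 − 72.75)² / 72.75 = 1.0524
  axial-flowered constricted-pod: (67 − 72.75)² / 72.75 = 0.4545
  terminal-flowered inflated-pod: (92 − 72.75)² / 72.75 = 5.0936
  terminal-flowered constricted-pod: (68 − 72.75)² / 72.75 = 0.3101
χ² = 1.0524 + 0.4545 + 5.0936 + 0.3101 = 6.9106 ≈ 6.911
Degrees of freedom = 4 − 1 = 3; critical value at α = 0.05 is 7.815.
Since 6.911 < 7.815, we fail to reject the null hypothesis — the data are consistent with the 1:1:1:1 ratio.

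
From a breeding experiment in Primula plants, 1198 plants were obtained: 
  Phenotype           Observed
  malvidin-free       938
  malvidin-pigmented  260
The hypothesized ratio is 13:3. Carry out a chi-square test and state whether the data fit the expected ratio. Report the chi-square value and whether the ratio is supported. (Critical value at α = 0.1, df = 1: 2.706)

Expected counts for N = 1198 under a 13:3 ratio (total parts = 16):
  malvidin-free: 1198 × 13/16 = 973.375
  malvidin-pigmented: 1198 × 3/16 = 224.625
χ² = Σ (O − E)² / E
  malvidin-free: (938 − 973.375)² / 973.375 = 1.2856
  malvidin-pigmented: (260 − 224.625)² / 224.625 = 5.5710
χ² = 1.2856 + 5.5710 = 6.8566 ≈ 6.857
Degrees of freedom = 2 − 1 = 1; critical value at α = 0.1 is 2.706.
Since 6.857 > 2.706, we reject the null hypothesis — the data do not fit the 13:3 ratio.

6.857; not consistent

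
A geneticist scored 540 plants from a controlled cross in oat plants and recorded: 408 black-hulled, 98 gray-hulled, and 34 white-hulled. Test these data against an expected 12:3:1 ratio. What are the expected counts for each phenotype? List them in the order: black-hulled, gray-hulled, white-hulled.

405, 101.25, 33.75

Under the 12:3:1 hypothesis (Σ ratio = 16, N = 540):
  black-hulled: 540 × 12/16 = 405
  gray-hulled: 540 × 3/16 = 101.25
  white-hulled: 540 × 1/16 = 33.75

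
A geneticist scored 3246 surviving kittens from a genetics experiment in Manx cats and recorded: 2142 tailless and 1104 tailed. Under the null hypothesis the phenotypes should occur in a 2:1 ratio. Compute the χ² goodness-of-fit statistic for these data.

The 2:1 ratio has 3 parts, so with N = 3246 the expected counts are:
  tailless: 3246 × 2/3 = 2164
  tailed: 3246 × 1/3 = 1082
χ² = Σ (O − E)² / E
  tailless: (2142 − 2164)² / 2164 = 0.2237
  tailed: (1104 − 1082)² / 1082 = 0.4473
χ² = 0.2237 + 0.4473 = 0.671

0.671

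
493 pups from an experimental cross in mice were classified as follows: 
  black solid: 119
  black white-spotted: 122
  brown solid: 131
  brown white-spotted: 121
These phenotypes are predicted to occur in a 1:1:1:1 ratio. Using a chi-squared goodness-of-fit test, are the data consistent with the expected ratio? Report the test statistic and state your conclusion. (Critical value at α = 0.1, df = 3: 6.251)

0.688; consistent

Total ratio parts = 4. Expected numbers out of 493:
  black solid: 493 × 1/4 = 123.25
  black white-spotted: 493 × 1/4 = 123.25
  brown solid: 493 × 1/4 = 123.25
  brown white-spotted: 493 × 1/4 = 123.25
χ² = Σ (O − E)² / E
  black solid: (119 − 123.25)² / 123.25 = 0.1466
  black white-spotted: (122 − 123.25)² / 123.25 = 0.0127
  brown solid: (131 − 123.25)² / 123.25 = 0.4873
  brown white-spotted: (121 − 123.25)² / 123.25 = 0.0411
χ² = 0.1466 + 0.0127 + 0.4873 + 0.0411 = 0.6877 ≈ 0.688
Degrees of freedom = 4 − 1 = 3; critical value at α = 0.1 is 6.251.
Since 0.688 < 6.251, we fail to reject the null hypothesis — the data are consistent with the 1:1:1:1 ratio.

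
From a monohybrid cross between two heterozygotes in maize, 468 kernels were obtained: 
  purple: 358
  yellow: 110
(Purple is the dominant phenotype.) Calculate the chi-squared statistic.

For a monohybrid cross between heterozygotes with complete dominance, the expected phenotypic ratio is 3:1.
Expected counts for N = 468 under a 3:1 ratio (total parts = 4):
  purple: 468 × 3/4 = 351
  yellow: 468 × 1/4 = 117
χ² = Σ (O − E)² / E
  purple: (358 − 351)² / 351 = 0.1396
  yellow: (110 − 117)² / 117 = 0.4188
χ² = 0.1396 + 0.4188 = 0.5584 ≈ 0.558

0.558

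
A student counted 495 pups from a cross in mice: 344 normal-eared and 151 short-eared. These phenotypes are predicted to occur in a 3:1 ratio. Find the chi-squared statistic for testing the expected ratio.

Under the 3:1 hypothesis (Σ ratio = 4, N = 495):
  normal-eared: 495 × 3/4 = 371.25
  short-eared: 495 × 1/4 = 123.75
χ² = Σ (O − E)² / E
  normal-eared: (344 − 371.25)² / 371.25 = 2.0002
  short-eared: (151 − 123.75)² / 123.75 = 6.0005
χ² = 2.0002 + 6.0005 = 8.0007 ≈ 8.001

8.001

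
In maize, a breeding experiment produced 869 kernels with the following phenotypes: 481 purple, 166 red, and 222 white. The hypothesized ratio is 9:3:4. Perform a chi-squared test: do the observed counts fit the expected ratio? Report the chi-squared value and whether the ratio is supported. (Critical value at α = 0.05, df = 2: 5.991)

Total ratio parts = 16. Expected numbers out of 869:
  purple: 869 × 9/16 = 488.8125
  red: 869 × 3/16 = 162.9375
  white: 869 × 4/16 = 217.25
χ² = Σ (O − E)² / E
  purple: (481 − 488.8125)² / 488.8125 = 0.1249
  red: (166 − 162.9375)² / 162.9375 = 0.0576
  white: (222 − 217.25)² / 217.25 = 0.1039
χ² = 0.1249 + 0.0576 + 0.1039 = 0.2864 ≈ 0.286
Degrees of freedom = 3 − 1 = 2; critical value at α = 0.05 is 5.991.
Since 0.286 < 5.991, we fail to reject the null hypothesis — the data are consistent with the 9:3:4 ratio.

0.286; consistent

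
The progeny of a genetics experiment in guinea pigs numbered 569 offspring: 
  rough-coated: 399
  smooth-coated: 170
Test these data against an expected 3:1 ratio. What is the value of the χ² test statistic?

7.218

Expected counts for N = 569 under a 3:1 ratio (total parts = 4):
  rough-coated: 569 × 3/4 = 426.75
  smooth-coated: 569 × 1/4 = 142.25
χ² = Σ (O − E)² / E
  rough-coated: (399 − 426.75)² / 426.75 = 1.8045
  smooth-coated: (170 − 142.25)² / 142.25 = 5.4134
χ² = 1.8045 + 5.4134 = 7.2179 ≈ 7.218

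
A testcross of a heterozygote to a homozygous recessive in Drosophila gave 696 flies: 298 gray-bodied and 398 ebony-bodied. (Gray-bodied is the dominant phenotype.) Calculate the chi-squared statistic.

A testcross of a heterozygote (Aa × aa) gives a 1:1 phenotypic ratio.
Under the 1:1 hypothesis (Σ ratio = 2, N = 696):
  gray-bodied: 696 × 1/2 = 348
  ebony-bodied: 696 × 1/2 = 348
χ² = Σ (O − E)² / E
  gray-bodied: (298 − 348)² / 348 = 7.1839
  ebony-bodied: (398 − 348)² / 348 = 7.1839
χ² = 7.1839 + 7.1839 = 14.3678 ≈ 14.368

14.368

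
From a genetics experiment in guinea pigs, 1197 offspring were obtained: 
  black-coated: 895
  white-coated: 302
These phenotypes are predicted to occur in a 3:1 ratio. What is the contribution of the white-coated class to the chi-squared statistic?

0.025

Total ratio parts = 4. Expected numbers out of 1197:
  black-coated: 1197 × 3/4 = 897.75
  white-coated: 1197 × 1/4 = 299.25
Contribution of white-coated: (302 − 299.25)² / 299.25 = 0.0253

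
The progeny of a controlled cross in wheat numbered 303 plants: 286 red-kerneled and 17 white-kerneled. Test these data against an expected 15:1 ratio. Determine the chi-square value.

0.211

Under the 15:1 hypothesis (Σ ratio = 16, N = 303):
  red-kerneled: 303 × 15/16 = 284.0625
  white-kerneled: 303 × 1/16 = 18.9375
χ² = Σ (O − E)² / E
  red-kerneled: (286 − 284.0625)² / 284.0625 = 0.0132
  white-kerneled: (17 − 18.9375)² / 18.9375 = 0.1982
χ² = 0.0132 + 0.1982 = 0.2114 ≈ 0.211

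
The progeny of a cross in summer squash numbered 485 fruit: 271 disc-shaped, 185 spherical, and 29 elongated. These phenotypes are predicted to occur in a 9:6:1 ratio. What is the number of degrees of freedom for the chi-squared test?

A goodness-of-fit test with 3 phenotype classes has df = 3 − 1 = 2.

2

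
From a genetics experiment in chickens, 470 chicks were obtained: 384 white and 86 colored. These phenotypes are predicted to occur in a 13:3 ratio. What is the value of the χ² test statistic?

0.063

Expected counts for N = 470 under a 13:3 ratio (total parts = 16):
  white: 470 × 13/16 = 381.875
  colored: 470 × 3/16 = 88.125
χ² = Σ (O − E)² / E
  white: (384 − 381.875)² / 381.875 = 0.0118
  colored: (86 − 88.125)² / 88.125 = 0.0512
χ² = 0.0118 + 0.0512 = 0.063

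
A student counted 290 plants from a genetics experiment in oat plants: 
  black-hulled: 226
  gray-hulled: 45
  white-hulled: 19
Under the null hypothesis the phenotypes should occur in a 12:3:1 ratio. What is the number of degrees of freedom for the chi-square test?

2

A goodness-of-fit test with 3 phenotype classes has df = 3 − 1 = 2.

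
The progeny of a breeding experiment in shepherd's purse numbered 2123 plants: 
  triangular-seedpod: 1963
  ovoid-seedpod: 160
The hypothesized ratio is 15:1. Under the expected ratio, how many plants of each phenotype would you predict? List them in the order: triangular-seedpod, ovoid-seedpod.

1990.3125, 132.6875

The 15:1 ratio has 16 parts, so with N = 2123 the expected counts are:
  triangular-seedpod: 2123 × 15/16 = 1990.3125
  ovoid-seedpod: 2123 × 1/16 = 132.6875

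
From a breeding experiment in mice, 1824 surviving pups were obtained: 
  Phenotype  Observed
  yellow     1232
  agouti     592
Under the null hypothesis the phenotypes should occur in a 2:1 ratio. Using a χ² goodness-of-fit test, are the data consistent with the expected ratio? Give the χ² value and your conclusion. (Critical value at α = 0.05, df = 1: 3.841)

Total ratio parts = 3. Expected numbers out of 1824:
  yellow: 1824 × 2/3 = 1216
  agouti: 1824 × 1/3 = 608
χ² = Σ (O − E)² / E
  yellow: (1232 − 1216)² / 1216 = 0.2105
  agouti: (592 − 608)² / 608 = 0.4211
χ² = 0.2105 + 0.4211 = 0.6316 ≈ 0.632
Degrees of freedom = 2 − 1 = 1; critical value at α = 0.05 is 3.841.
Since 0.632 < 3.841, we fail to reject the null hypothesis — the data are consistent with the 2:1 ratio.

0.632; consistent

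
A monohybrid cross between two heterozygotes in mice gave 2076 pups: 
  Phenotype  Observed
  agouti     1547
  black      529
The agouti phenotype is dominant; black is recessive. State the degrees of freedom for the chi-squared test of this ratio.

1

For a monohybrid cross between heterozygotes with complete dominance, the expected phenotypic ratio is 3:1.
A goodness-of-fit test with 2 phenotype classes has df = 2 − 1 = 1.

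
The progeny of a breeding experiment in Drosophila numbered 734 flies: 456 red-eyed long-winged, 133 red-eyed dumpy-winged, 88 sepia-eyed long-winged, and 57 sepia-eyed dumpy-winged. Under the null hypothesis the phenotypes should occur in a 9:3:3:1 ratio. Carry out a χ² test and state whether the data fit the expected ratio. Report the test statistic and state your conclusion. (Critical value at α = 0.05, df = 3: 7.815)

25.252; not consistent

Total ratio parts = 16. Expected numbers out of 734:
  red-eyed long-winged: 734 × 9/16 = 412.875
  red-eyed dumpy-winged: 734 × 3/16 = 137.625
  sepia-eyed long-winged: 734 × 3/16 = 137.625
  sepia-eyed dumpy-winged: 734 × 1/16 = 45.875
χ² = Σ (O − E)² / E
  red-eyed long-winged: (456 − 412.875)² / 412.875 = 4.5044
  red-eyed dumpy-winged: (133 − 137.625)² / 137.625 = 0.1554
  sepia-eyed long-winged: (88 − 137.625)² / 137.625 = 17.8938
  sepia-eyed dumpy-winged: (57 − 45.875)² / 45.875 = 2.6979
χ² = 4.5044 + 0.1554 + 17.8938 + 2.6979 = 25.2515 ≈ 25.252
Degrees of freedom = 4 − 1 = 3; critical value at α = 0.05 is 7.815.
Since 25.252 > 7.815, we reject the null hypothesis — the data do not fit the 9:3:3:1 ratio.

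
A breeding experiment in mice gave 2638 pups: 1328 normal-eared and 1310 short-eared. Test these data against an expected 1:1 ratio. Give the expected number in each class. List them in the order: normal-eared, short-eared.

Expected counts for N = 2638 under a 1:1 ratio (total parts = 2):
  normal-eared: 2638 × 1/2 = 1319
  short-eared: 2638 × 1/2 = 1319

1319, 1319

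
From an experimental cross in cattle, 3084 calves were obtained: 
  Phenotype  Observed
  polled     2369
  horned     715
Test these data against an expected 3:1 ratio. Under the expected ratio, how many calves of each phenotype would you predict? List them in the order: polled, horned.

The 3:1 ratio has 4 parts, so with N = 3084 the expected counts are:
  polled: 3084 × 3/4 = 2313
  horned: 3084 × 1/4 = 771

2313, 771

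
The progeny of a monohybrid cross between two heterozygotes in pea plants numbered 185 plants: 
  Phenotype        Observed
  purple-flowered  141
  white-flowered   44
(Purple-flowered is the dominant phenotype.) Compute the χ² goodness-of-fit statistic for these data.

For a monohybrid cross between heterozygotes with complete dominance, the expected phenotypic ratio is 3:1.
Under the 3:1 hypothesis (Σ ratio = 4, N = 185):
  purple-flowered: 185 × 3/4 = 138.75
  white-flowered: 185 × 1/4 = 46.25
χ² = Σ (O − E)² / E
  purple-flowered: (141 − 138.75)² / 138.75 = 0.0365
  white-flowered: (44 − 46.25)² / 46.25 = 0.1095
χ² = 0.0365 + 0.1095 = 0.146

0.146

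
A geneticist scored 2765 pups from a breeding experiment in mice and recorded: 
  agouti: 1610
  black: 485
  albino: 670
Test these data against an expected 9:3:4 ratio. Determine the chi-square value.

4.733

Total ratio parts = 16. Expected numbers out of 2765:
  agouti: 2765 × 9/16 = 1555.3125
  black: 2765 × 3/16 = 518.4375
  albino: 2765 × 4/16 = 691.25
χ² = Σ (O − E)² / E
  agouti: (1610 − 1555.3125)² / 1555.3125 = 1.9229
  black: (485 − 518.4375)² / 518.4375 = 2.1566
  albino: (670 − 691.25)² / 691.25 = 0.6533
χ² = 1.9229 + 2.1566 + 0.6533 = 4.7328 ≈ 4.733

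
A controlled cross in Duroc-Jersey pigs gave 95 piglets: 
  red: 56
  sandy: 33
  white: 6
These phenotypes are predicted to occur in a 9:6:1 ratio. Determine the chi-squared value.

The 9:6:1 ratio has 16 parts, so with N = 95 the expected counts are:
  red: 95 × 9/16 = 53.4375
  sandy: 95 × 6/16 = 35.625
  white: 95 × 1/16 = 5.9375
χ² = Σ (O − E)² / E
  red: (56 − 53.4375)² / 53.4375 = 0.1229
  sandy: (33 − 35.625)² / 35.625 = 0.1934
  white: (6 − 5.9375)² / 5.9375 = 0.0007
χ² = 0.1229 + 0.1934 + 0.0007 = 0.317

0.317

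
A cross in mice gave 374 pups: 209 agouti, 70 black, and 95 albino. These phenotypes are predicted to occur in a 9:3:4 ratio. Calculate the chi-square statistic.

0.033

Expected counts for N = 374 under a 9:3:4 ratio (total parts = 16):
  agouti: 374 × 9/16 = 210.375
  black: 374 × 3/16 = 70.125
  albino: 374 × 4/16 = 93.5
χ² = Σ (O − E)² / E
  agouti: (209 − 210.375)² / 210.375 = 0.0090
  black: (70 − 70.125)² / 70.125 = 0.0002
  albino: (95 − 93.5)² / 93.5 = 0.0241
χ² = 0.0090 + 0.0002 + 0.0241 = 0.0333 ≈ 0.033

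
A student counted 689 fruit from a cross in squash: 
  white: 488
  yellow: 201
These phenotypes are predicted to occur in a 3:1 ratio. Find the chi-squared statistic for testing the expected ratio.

The 3:1 ratio has 4 parts, so with N = 689 the expected counts are:
  white: 689 × 3/4 = 516.75
  yellow: 689 × 1/4 = 172.25
χ² = Σ (O − E)² / E
  white: (488 − 516.75)² / 516.75 = 1.5995
  yellow: (201 − 172.25)² / 172.25 = 4.7986
χ² = 1.5995 + 4.7986 = 6.3981 ≈ 6.398

6.398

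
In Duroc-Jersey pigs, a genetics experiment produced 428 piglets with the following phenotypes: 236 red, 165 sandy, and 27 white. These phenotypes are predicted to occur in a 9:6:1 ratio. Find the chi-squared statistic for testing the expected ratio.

0.222

Expected counts for N = 428 under a 9:6:1 ratio (total parts = 16):
  red: 428 × 9/16 = 240.75
  sandy: 428 × 6/16 = 160.5
  white: 428 × 1/16 = 26.75
χ² = Σ (O − E)² / E
  red: (236 − 240.75)² / 240.75 = 0.0937
  sandy: (165 − 160.5)² / 160.5 = 0.1262
  white: (27 − 26.75)² / 26.75 = 0.0023
χ² = 0.0937 + 0.1262 + 0.0023 = 0.2222 ≈ 0.222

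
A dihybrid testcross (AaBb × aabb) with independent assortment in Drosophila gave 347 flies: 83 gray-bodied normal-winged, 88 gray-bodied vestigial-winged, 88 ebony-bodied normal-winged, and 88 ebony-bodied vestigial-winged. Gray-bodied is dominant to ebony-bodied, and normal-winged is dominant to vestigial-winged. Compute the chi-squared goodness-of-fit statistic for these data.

0.216

A dihybrid testcross with independent assortment gives a 1:1:1:1 ratio.
Under the 1:1:1:1 hypothesis (Σ ratio = 4, N = 347):
  gray-bodied normal-winged: 347 × 1/4 = 86.75
  gray-bodied vestigial-winged: 347 × 1/4 = 86.75
  ebony-bodied normal-winged: 347 × 1/4 = 86.75
  ebony-bodied vestigial-winged: 347 × 1/4 = 86.75
χ² = Σ (O − E)² / E
  gray-bodied normal-winged: (83 − 86.75)² / 86.75 = 0.1621
  gray-bodied vestigial-winged: (88 − 86.75)² / 86.75 = 0.0180
  ebony-bodied normal-winged: (88 − 86.75)² / 86.75 = 0.0180
  ebony-bodied vestigial-winged: (88 − 86.75)² / 86.75 = 0.0180
χ² = 0.1621 + 0.0180 + 0.0180 + 0.0180 = 0.2161 ≈ 0.216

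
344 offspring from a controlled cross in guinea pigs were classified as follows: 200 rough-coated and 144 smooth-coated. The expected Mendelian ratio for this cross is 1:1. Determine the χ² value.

Total ratio parts = 2. Expected numbers out of 344:
  rough-coated: 344 × 1/2 = 172
  smooth-coated: 344 × 1/2 = 172
χ² = Σ (O − E)² / E
  rough-coated: (200 − 172)² / 172 = 4.5581
  smooth-coated: (144 − 172)² / 172 = 4.5581
χ² = 4.5581 + 4.5581 = 9.1162 ≈ 9.116

9.116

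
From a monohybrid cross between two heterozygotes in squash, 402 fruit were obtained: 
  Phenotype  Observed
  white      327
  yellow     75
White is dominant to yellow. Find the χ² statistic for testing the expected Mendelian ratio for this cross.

8.627

For a monohybrid cross between heterozygotes with complete dominance, the expected phenotypic ratio is 3:1.
Total ratio parts = 4. Expected numbers out of 402:
  white: 402 × 3/4 = 301.5
  yellow: 402 × 1/4 = 100.5
χ² = Σ (O − E)² / E
  white: (327 − 301.5)² / 301.5 = 2.1567
  yellow: (75 − 100.5)² / 100.5 = 6.4701
χ² = 2.1567 + 6.4701 = 8.6268 ≈ 8.627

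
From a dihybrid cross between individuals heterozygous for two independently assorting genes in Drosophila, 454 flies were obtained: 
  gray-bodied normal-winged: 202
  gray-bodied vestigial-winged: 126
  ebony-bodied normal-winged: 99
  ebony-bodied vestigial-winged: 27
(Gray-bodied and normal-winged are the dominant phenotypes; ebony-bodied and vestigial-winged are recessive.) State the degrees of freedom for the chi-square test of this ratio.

3

A dihybrid F₂ with independent assortment and complete dominance at both loci gives a 9:3:3:1 phenotypic ratio.
A goodness-of-fit test with 4 phenotype classes has df = 4 − 1 = 3.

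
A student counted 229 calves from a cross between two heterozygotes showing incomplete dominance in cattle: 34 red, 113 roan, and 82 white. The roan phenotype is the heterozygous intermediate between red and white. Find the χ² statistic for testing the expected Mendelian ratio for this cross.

20.162

With incomplete dominance, a heterozygote × heterozygote cross gives a 1:2:1 phenotypic ratio.
Under the 1:2:1 hypothesis (Σ ratio = 4, N = 229):
  red: 229 × 1/4 = 57.25
  roan: 229 × 2/4 = 114.5
  white: 229 × 1/4 = 57.25
χ² = Σ (O − E)² / E
  red: (34 − 57.25)² / 57.25 = 9.4421
  roan: (113 − 114.5)² / 114.5 = 0.0197
  white: (82 − 57.25)² / 57.25 = 10.6998
χ² = 9.4421 + 0.0197 + 10.6998 = 20.1616 ≈ 20.162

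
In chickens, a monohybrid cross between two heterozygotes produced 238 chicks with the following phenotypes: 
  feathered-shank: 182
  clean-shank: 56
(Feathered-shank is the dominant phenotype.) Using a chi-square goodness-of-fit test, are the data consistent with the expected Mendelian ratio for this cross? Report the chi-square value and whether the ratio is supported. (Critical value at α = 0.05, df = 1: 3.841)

0.275; consistent

For a monohybrid cross between heterozygotes with complete dominance, the expected phenotypic ratio is 3:1.
Expected counts for N = 238 under a 3:1 ratio (total parts = 4):
  feathered-shank: 238 × 3/4 = 178.5
  clean-shank: 238 × 1/4 = 59.5
χ² = Σ (O − E)² / E
  feathered-shank: (182 − 178.5)² / 178.5 = 0.0686
  clean-shank: (56 − 59.5)² / 59.5 = 0.2059
χ² = 0.0686 + 0.2059 = 0.2745 ≈ 0.275
Degrees of freedom = 2 − 1 = 1; critical value at α = 0.05 is 3.841.
Since 0.275 < 3.841, we fail to reject the null hypothesis — the data are consistent with the 3:1 ratio.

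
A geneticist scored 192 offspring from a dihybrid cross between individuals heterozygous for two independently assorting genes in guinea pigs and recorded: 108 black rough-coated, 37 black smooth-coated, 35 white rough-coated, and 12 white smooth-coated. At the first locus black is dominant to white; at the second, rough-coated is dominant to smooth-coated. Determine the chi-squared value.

0.056

A dihybrid F₂ with independent assortment and complete dominance at both loci gives a 9:3:3:1 phenotypic ratio.
Total ratio parts = 16. Expected numbers out of 192:
  black rough-coated: 192 × 9/16 = 108
  black smooth-coated: 192 × 3/16 = 36
  white rough-coated: 192 × 3/16 = 36
  white smooth-coated: 192 × 1/16 = 12
χ² = Σ (O − E)² / E
  black rough-coated: (108 − 108)² / 108 = 0.0000
  black smooth-coated: (37 − 36)² / 36 = 0.0278
  white rough-coated: (35 − 36)² / 36 = 0.0278
  white smooth-coated: (12 − 12)² / 12 = 0.0000
χ² = 0.0000 + 0.0278 + 0.0278 + 0.0000 = 0.0556 ≈ 0.056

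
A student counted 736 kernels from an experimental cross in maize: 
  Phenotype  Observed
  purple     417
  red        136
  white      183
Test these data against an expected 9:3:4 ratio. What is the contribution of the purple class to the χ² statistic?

0.022

Under the 9:3:4 hypothesis (Σ ratio = 16, N = 736):
  purple: 736 × 9/16 = 414
  red: 736 × 3/16 = 138
  white: 736 × 4/16 = 184
Contribution of purple: (417 − 414)² / 414 = 0.0217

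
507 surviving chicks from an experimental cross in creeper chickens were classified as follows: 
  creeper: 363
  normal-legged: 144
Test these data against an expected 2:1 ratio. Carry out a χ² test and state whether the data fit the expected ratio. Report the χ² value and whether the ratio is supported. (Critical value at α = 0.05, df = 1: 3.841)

5.547; not consistent

The 2:1 ratio has 3 parts, so with N = 507 the expected counts are:
  creeper: 507 × 2/3 = 338
  normal-legged: 507 × 1/3 = 169
χ² = Σ (O − E)² / E
  creeper: (363 − 338)² / 338 = 1.8491
  normal-legged: (144 − 169)² / 169 = 3.6982
χ² = 1.8491 + 3.6982 = 5.5473 ≈ 5.547
Degrees of freedom = 2 − 1 = 1; critical value at α = 0.05 is 3.841.
Since 5.547 > 3.841, we reject the null hypothesis — the data do not fit the 2:1 ratio.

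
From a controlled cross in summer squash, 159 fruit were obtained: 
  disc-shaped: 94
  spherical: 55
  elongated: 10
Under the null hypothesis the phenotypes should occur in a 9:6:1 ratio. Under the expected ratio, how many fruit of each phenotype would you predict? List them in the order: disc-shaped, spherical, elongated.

89.4375, 59.625, 9.9375

Expected counts for N = 159 under a 9:6:1 ratio (total parts = 16):
  disc-shaped: 159 × 9/16 = 89.4375
  spherical: 159 × 6/16 = 59.625
  elongated: 159 × 1/16 = 9.9375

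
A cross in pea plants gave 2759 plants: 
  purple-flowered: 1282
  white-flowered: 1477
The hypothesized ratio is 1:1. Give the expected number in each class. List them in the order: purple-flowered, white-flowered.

Under the 1:1 hypothesis (Σ ratio = 2, N = 2759):
  purple-flowered: 2759 × 1/2 = 1379.5
  white-flowered: 2759 × 1/2 = 1379.5

1379.5, 1379.5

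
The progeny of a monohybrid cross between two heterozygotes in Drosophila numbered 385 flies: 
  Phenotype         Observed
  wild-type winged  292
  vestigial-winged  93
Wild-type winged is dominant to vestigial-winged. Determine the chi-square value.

0.146

For a monohybrid cross between heterozygotes with complete dominance, the expected phenotypic ratio is 3:1.
The 3:1 ratio has 4 parts, so with N = 385 the expected counts are:
  wild-type winged: 385 × 3/4 = 288.75
  vestigial-winged: 385 × 1/4 = 96.25
χ² = Σ (O − E)² / E
  wild-type winged: (292 − 288.75)² / 288.75 = 0.0366
  vestigial-winged: (93 − 96.25)² / 96.25 = 0.1097
χ² = 0.0366 + 0.1097 = 0.1463 ≈ 0.146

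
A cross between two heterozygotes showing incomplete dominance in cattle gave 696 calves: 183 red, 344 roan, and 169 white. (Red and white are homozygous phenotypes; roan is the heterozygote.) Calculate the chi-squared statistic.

0.655

With incomplete dominance, a heterozygote × heterozygote cross gives a 1:2:1 phenotypic ratio.
Total ratio parts = 4. Expected numbers out of 696:
  red: 696 × 1/4 = 174
  roan: 696 × 2/4 = 348
  white: 696 × 1/4 = 174
χ² = Σ (O − E)² / E
  red: (183 − 174)² / 174 = 0.4655
  roan: (344 − 348)² / 348 = 0.0460
  white: (169 − 174)² / 174 = 0.1437
χ² = 0.4655 + 0.0460 + 0.1437 = 0.6552 ≈ 0.655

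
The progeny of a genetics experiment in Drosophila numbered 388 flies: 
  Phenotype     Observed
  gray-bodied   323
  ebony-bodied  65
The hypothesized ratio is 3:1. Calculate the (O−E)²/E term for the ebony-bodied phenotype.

Total ratio parts = 4. Expected numbers out of 388:
  gray-bodied: 388 × 3/4 = 291
  ebony-bodied: 388 × 1/4 = 97
Contribution of ebony-bodied: (65 − 97)² / 97 = 10.5567

10.557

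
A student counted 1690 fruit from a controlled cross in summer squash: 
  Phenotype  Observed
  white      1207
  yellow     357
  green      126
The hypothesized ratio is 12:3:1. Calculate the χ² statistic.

11.899

Total ratio parts = 16. Expected numbers out of 1690:
  white: 1690 × 12/16 = 1267.5
  yellow: 1690 × 3/16 = 316.875
  green: 1690 × 1/16 = 105.625
χ² = Σ (O − E)² / E
  white: (1207 − 1267.5)² / 1267.5 = 2.8878
  yellow: (357 − 316.875)² / 316.875 = 5.0809
  green: (126 − 105.625)² / 105.625 = 3.9303
χ² = 2.8878 + 5.0809 + 3.9303 = 11.899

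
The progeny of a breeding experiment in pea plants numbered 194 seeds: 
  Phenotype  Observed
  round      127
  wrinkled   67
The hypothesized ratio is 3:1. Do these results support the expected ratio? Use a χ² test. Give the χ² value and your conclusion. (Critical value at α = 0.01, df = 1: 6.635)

The 3:1 ratio has 4 parts, so with N = 194 the expected counts are:
  round: 194 × 3/4 = 145.5
  wrinkled: 194 × 1/4 = 48.5
χ² = Σ (O − E)² / E
  round: (127 − 145.5)² / 145.5 = 2.3522
  wrinkled: (67 − 48.5)² / 48.5 = 7.0567
χ² = 2.3522 + 7.0567 = 9.4089 ≈ 9.409
Degrees of freedom = 2 − 1 = 1; critical value at α = 0.01 is 6.635.
Since 9.409 > 6.635, we reject the null hypothesis — the data do not fit the 3:1 ratio.

9.409; not consistent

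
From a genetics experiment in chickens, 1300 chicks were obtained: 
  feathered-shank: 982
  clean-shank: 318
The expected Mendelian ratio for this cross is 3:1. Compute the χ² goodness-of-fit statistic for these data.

0.201

The 3:1 ratio has 4 parts, so with N = 1300 the expected counts are:
  feathered-shank: 1300 × 3/4 = 975
  clean-shank: 1300 × 1/4 = 325
χ² = Σ (O − E)² / E
  feathered-shank: (982 − 975)² / 975 = 0.0503
  clean-shank: (318 − 325)² / 325 = 0.1508
χ² = 0.0503 + 0.1508 = 0.2011 ≈ 0.201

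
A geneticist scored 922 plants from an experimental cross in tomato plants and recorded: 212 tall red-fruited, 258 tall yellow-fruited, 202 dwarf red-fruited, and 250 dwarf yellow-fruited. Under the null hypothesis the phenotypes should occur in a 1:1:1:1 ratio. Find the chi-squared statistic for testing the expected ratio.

Expected counts for N = 922 under a 1:1:1:1 ratio (total parts = 4):
  tall red-fruited: 922 × 1/4 = 230.5
  tall yellow-fruited: 922 × 1/4 = 230.5
  dwarf red-fruited: 922 × 1/4 = 230.5
  dwarf yellow-fruited: 922 × 1/4 = 230.5
χ² = Σ (O − E)² / E
  tall red-fruited: (212 − 230.5)² / 230.5 = 1.4848
  tall yellow-fruited: (258 − 230.5)² / 230.5 = 3.2809
  dwarf red-fruited: (202 − 230.5)² / 230.5 = 3.5239
  dwarf yellow-fruited: (250 − 230.5)² / 230.5 = 1.6497
χ² = 1.4848 + 3.2809 + 3.5239 + 1.6497 = 9.9393 ≈ 9.939

9.939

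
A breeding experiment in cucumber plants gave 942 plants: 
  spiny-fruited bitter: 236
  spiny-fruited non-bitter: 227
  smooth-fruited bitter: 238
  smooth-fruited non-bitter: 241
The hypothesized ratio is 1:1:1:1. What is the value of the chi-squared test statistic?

Total ratio parts = 4. Expected numbers out of 942:
  spiny-fruited bitter: 942 × 1/4 = 235.5
  spiny-fruited non-bitter: 942 × 1/4 = 235.5
  smooth-fruited bitter: 942 × 1/4 = 235.5
  smooth-fruited non-bitter: 942 × 1/4 = 235.5
χ² = Σ (O − E)² / E
  spiny-fruited bitter: (236 − 235.5)² / 235.5 = 0.0011
  spiny-fruited non-bitter: (227 − 235.5)² / 235.5 = 0.3068
  smooth-fruited bitter: (238 − 235.5)² / 235.5 = 0.0265
  smooth-fruited non-bitter: (241 − 235.5)² / 235.5 = 0.1285
χ² = 0.0011 + 0.3068 + 0.0265 + 0.1285 = 0.4629 ≈ 0.463

0.463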